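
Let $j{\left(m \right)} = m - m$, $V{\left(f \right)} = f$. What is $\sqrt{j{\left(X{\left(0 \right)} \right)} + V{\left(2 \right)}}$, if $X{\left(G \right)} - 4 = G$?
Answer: $\sqrt{2} \approx 1.4142$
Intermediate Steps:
$X{\left(G \right)} = 4 + G$
$j{\left(m \right)} = 0$
$\sqrt{j{\left(X{\left(0 \right)} \right)} + V{\left(2 \right)}} = \sqrt{0 + 2} = \sqrt{2}$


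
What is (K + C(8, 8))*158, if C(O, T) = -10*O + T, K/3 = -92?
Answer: -54984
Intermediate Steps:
K = -276 (K = 3*(-92) = -276)
C(O, T) = T - 10*O
(K + C(8, 8))*158 = (-276 + (8 - 10*8))*158 = (-276 + (8 - 80))*158 = (-276 - 72)*158 = -348*158 = -54984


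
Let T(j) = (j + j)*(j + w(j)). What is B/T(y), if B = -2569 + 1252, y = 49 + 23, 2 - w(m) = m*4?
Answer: 439/10272 ≈ 0.042738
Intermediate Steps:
w(m) = 2 - 4*m (w(m) = 2 - m*4 = 2 - 4*m)
y = 72
T(j) = 2*j*(2 - 3*j) (T(j) = (j + j)*(j + (2 - 4*j)) = (2*j)*(2 - 3*j) = 2*j*(2 - 3*j))
B = -1317
B/T(y) = -1317*1/(144*(2 - 3*72)) = -1317*1/(144*(2 - 216)) = -1317/(2*72*(-214)) = -1317/(-30816) = -1317*(-1/30816) = 439/10272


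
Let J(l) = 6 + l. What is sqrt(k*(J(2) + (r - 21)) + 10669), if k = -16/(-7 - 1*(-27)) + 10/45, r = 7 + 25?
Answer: sqrt(2398055)/15 ≈ 103.24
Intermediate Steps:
r = 32
k = -26/45 (k = -16/(-7 + 27) + 10*(1/45) = -16/20 + 2/9 = -16*1/20 + 2/9 = -4/5 + 2/9 = -26/45 ≈ -0.57778)
sqrt(k*(J(2) + (r - 21)) + 10669) = sqrt(-26*((6 + 2) + (32 - 21))/45 + 10669) = sqrt(-26*(8 + 11)/45 + 10669) = sqrt(-26/45*19 + 10669) = sqrt(-494/45 + 10669) = sqrt(479611/45) = sqrt(2398055)/15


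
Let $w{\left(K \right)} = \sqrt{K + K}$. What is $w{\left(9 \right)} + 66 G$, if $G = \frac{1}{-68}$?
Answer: $- \frac{33}{34} + 3 \sqrt{2} \approx 3.2721$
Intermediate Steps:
$w{\left(K \right)} = \sqrt{2} \sqrt{K}$ ($w{\left(K \right)} = \sqrt{2 K} = \sqrt{2} \sqrt{K}$)
$G = - \frac{1}{68} \approx -0.014706$
$w{\left(9 \right)} + 66 G = \sqrt{2} \sqrt{9} + 66 \left(- \frac{1}{68}\right) = \sqrt{2} \cdot 3 - \frac{33}{34} = 3 \sqrt{2} - \frac{33}{34} = - \frac{33}{34} + 3 \sqrt{2}$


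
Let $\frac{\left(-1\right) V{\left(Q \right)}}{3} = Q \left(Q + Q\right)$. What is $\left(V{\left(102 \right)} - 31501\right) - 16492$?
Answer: $-110417$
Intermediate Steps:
$V{\left(Q \right)} = - 6 Q^{2}$ ($V{\left(Q \right)} = - 3 Q \left(Q + Q\right) = - 3 Q 2 Q = - 3 \cdot 2 Q^{2} = - 6 Q^{2}$)
$\left(V{\left(102 \right)} - 31501\right) - 16492 = \left(- 6 \cdot 102^{2} - 31501\right) - 16492 = \left(\left(-6\right) 10404 - 31501\right) - 16492 = \left(-62424 - 31501\right) - 16492 = -93925 - 16492 = -110417$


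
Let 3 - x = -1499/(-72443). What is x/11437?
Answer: 215830/828530591 ≈ 0.00026050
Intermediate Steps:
x = 215830/72443 (x = 3 - (-1499)/(-72443) = 3 - (-1499)*(-1)/72443 = 3 - 1*1499/72443 = 3 - 1499/72443 = 215830/72443 ≈ 2.9793)
x/11437 = (215830/72443)/11437 = (215830/72443)*(1/11437) = 215830/828530591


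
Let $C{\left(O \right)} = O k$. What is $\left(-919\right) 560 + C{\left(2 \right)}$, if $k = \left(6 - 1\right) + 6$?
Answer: $-514618$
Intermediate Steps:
$k = 11$ ($k = 5 + 6 = 11$)
$C{\left(O \right)} = 11 O$ ($C{\left(O \right)} = O 11 = 11 O$)
$\left(-919\right) 560 + C{\left(2 \right)} = \left(-919\right) 560 + 11 \cdot 2 = -514640 + 22 = -514618$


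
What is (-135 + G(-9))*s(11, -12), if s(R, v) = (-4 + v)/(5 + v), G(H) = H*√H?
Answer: -2160/7 - 432*I/7 ≈ -308.57 - 61.714*I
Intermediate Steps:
G(H) = H^(3/2)
s(R, v) = (-4 + v)/(5 + v)
(-135 + G(-9))*s(11, -12) = (-135 + (-9)^(3/2))*((-4 - 12)/(5 - 12)) = (-135 - 27*I)*(-16/(-7)) = (-135 - 27*I)*(-⅐*(-16)) = (-135 - 27*I)*(16/7) = -2160/7 - 432*I/7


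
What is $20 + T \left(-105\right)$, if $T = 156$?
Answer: $-16360$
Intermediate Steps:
$20 + T \left(-105\right) = 20 + 156 \left(-105\right) = 20 - 16380 = -16360$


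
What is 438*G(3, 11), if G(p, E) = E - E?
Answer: 0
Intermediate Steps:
G(p, E) = 0
438*G(3, 11) = 438*0 = 0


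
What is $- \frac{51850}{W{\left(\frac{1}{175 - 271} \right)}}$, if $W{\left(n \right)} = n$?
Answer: $4977600$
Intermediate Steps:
$- \frac{51850}{W{\left(\frac{1}{175 - 271} \right)}} = - \frac{51850}{\frac{1}{175 - 271}} = - \frac{51850}{\frac{1}{-96}} = - \frac{51850}{- \frac{1}{96}} = \left(-51850\right) \left(-96\right) = 4977600$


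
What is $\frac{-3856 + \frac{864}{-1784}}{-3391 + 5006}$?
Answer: $- \frac{50588}{21185} \approx -2.3879$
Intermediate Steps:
$\frac{-3856 + \frac{864}{-1784}}{-3391 + 5006} = \frac{-3856 + 864 \left(- \frac{1}{1784}\right)}{1615} = \left(-3856 - \frac{108}{223}\right) \frac{1}{1615} = \left(- \frac{859996}{223}\right) \frac{1}{1615} = - \frac{50588}{21185}$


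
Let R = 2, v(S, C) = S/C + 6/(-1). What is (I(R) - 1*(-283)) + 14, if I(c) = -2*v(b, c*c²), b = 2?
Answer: 617/2 ≈ 308.50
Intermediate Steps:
v(S, C) = -6 + S/C (v(S, C) = S/C + 6*(-1) = S/C - 6 = -6 + S/C)
I(c) = 12 - 4/c³ (I(c) = -2*(-6 + 2/((c*c²))) = -2*(-6 + 2/(c³)) = -2*(-6 + 2/c³) = 12 - 4/c³)
(I(R) - 1*(-283)) + 14 = ((12 - 4/2³) - 1*(-283)) + 14 = ((12 - 4*⅛) + 283) + 14 = ((12 - ½) + 283) + 14 = (23/2 + 283) + 14 = 589/2 + 14 = 617/2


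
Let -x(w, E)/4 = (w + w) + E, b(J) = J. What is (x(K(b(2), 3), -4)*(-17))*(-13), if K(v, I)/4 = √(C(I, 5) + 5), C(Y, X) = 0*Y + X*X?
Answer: 3536 - 7072*√30 ≈ -35199.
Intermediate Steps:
C(Y, X) = X² (C(Y, X) = 0 + X² = X²)
K(v, I) = 4*√30 (K(v, I) = 4*√(5² + 5) = 4*√(25 + 5) = 4*√30)
x(w, E) = -8*w - 4*E (x(w, E) = -4*((w + w) + E) = -4*(2*w + E) = -4*(E + 2*w) = -8*w - 4*E)
(x(K(b(2), 3), -4)*(-17))*(-13) = ((-32*√30 - 4*(-4))*(-17))*(-13) = ((-32*√30 + 16)*(-17))*(-13) = ((16 - 32*√30)*(-17))*(-13) = (-272 + 544*√30)*(-13) = 3536 - 7072*√30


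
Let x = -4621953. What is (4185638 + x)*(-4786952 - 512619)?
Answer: 2312282320865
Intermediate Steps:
(4185638 + x)*(-4786952 - 512619) = (4185638 - 4621953)*(-4786952 - 512619) = -436315*(-5299571) = 2312282320865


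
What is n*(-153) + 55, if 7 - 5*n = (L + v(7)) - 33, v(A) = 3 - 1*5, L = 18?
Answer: -3397/5 ≈ -679.40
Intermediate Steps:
v(A) = -2 (v(A) = 3 - 5 = -2)
n = 24/5 (n = 7/5 - ((18 - 2) - 33)/5 = 7/5 - (16 - 33)/5 = 7/5 - ⅕*(-17) = 7/5 + 17/5 = 24/5 ≈ 4.8000)
n*(-153) + 55 = (24/5)*(-153) + 55 = -3672/5 + 55 = -3397/5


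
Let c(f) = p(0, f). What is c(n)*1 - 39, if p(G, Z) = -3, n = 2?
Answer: -42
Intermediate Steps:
c(f) = -3
c(n)*1 - 39 = -3*1 - 39 = -3 - 39 = -42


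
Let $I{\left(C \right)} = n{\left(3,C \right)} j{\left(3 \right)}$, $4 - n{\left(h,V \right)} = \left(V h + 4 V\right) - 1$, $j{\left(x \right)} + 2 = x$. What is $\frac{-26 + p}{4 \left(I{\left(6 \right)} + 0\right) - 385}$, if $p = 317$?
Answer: $- \frac{291}{533} \approx -0.54597$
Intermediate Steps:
$j{\left(x \right)} = -2 + x$
$n{\left(h,V \right)} = 5 - 4 V - V h$ ($n{\left(h,V \right)} = 4 - \left(\left(V h + 4 V\right) - 1\right) = 4 - \left(\left(4 V + V h\right) - 1\right) = 4 - \left(-1 + 4 V + V h\right) = 5 - 4 V - V h$)
$I{\left(C \right)} = 5 - 7 C$ ($I{\left(C \right)} = \left(5 - 4 C - C 3\right) \left(-2 + 3\right) = \left(5 - 4 C - 3 C\right) 1 = \left(5 - 7 C\right) 1 = 5 - 7 C$)
$\frac{-26 + p}{4 \left(I{\left(6 \right)} + 0\right) - 385} = \frac{-26 + 317}{4 \left(\left(5 - 42\right) + 0\right) - 385} = \frac{291}{4 \left(\left(5 - 42\right) + 0\right) - 385} = \frac{291}{4 \left(-37 + 0\right) - 385} = \frac{291}{4 \left(-37\right) - 385} = \frac{291}{-148 - 385} = \frac{291}{-533} = 291 \left(- \frac{1}{533}\right) = - \frac{291}{533}$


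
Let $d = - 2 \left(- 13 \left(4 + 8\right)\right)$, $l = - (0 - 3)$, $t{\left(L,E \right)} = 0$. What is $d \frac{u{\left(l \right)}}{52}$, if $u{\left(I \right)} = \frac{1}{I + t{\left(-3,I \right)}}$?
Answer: $2$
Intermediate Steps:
$l = 3$ ($l = \left(-1\right) \left(-3\right) = 3$)
$u{\left(I \right)} = \frac{1}{I}$ ($u{\left(I \right)} = \frac{1}{I + 0} = \frac{1}{I}$)
$d = 312$ ($d = - 2 \left(\left(-13\right) 12\right) = \left(-2\right) \left(-156\right) = 312$)
$d \frac{u{\left(l \right)}}{52} = 312 \frac{1}{3 \cdot 52} = 312 \cdot \frac{1}{3} \cdot \frac{1}{52} = 312 \cdot \frac{1}{156} = 2$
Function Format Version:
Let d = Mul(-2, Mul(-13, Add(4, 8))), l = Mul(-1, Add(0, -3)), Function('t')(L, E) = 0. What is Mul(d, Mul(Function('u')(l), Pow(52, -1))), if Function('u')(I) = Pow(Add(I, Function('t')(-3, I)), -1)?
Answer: 2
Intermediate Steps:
l = 3 (l = Mul(-1, -3) = 3)
Function('u')(I) = Pow(I, -1) (Function('u')(I) = Pow(Add(I, 0), -1) = Pow(I, -1))
d = 312 (d = Mul(-2, Mul(-13, 12)) = Mul(-2, -156) = 312)
Mul(d, Mul(Function('u')(l), Pow(52, -1))) = Mul(312, Mul(Pow(3, -1), Pow(52, -1))) = Mul(312, Mul(Rational(1, 3), Rational(1, 52))) = Mul(312, Rational(1, 156)) = 2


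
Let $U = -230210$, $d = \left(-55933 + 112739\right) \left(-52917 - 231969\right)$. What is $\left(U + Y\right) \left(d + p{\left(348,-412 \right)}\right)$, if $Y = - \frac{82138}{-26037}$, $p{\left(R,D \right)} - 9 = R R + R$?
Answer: $\frac{32333296084989474320}{8679} \approx 3.7255 \cdot 10^{15}$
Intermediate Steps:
$p{\left(R,D \right)} = 9 + R + R^{2}$ ($p{\left(R,D \right)} = 9 + \left(R R + R\right) = 9 + \left(R^{2} + R\right) = 9 + \left(R + R^{2}\right) = 9 + R + R^{2}$)
$Y = \frac{82138}{26037}$ ($Y = \left(-82138\right) \left(- \frac{1}{26037}\right) = \frac{82138}{26037} \approx 3.1547$)
$d = -16183234116$ ($d = 56806 \left(-284886\right) = -16183234116$)
$\left(U + Y\right) \left(d + p{\left(348,-412 \right)}\right) = \left(-230210 + \frac{82138}{26037}\right) \left(-16183234116 + \left(9 + 348 + 348^{2}\right)\right) = - \frac{5993895632 \left(-16183234116 + \left(9 + 348 + 121104\right)\right)}{26037} = - \frac{5993895632 \left(-16183234116 + 121461\right)}{26037} = \left(- \frac{5993895632}{26037}\right) \left(-16183112655\right) = \frac{32333296084989474320}{8679}$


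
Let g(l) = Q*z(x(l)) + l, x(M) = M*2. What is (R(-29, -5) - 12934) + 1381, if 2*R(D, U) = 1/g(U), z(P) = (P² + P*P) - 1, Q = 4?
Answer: -18276845/1582 ≈ -11553.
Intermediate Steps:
x(M) = 2*M
z(P) = -1 + 2*P² (z(P) = (P² + P²) - 1 = 2*P² - 1 = -1 + 2*P²)
g(l) = -4 + l + 32*l² (g(l) = 4*(-1 + 2*(2*l)²) + l = 4*(-1 + 2*(4*l²)) + l = 4*(-1 + 8*l²) + l = (-4 + 32*l²) + l = -4 + l + 32*l²)
R(D, U) = 1/(2*(-4 + U + 32*U²))
(R(-29, -5) - 12934) + 1381 = (1/(2*(-4 - 5 + 32*(-5)²)) - 12934) + 1381 = (1/(2*(-4 - 5 + 32*25)) - 12934) + 1381 = (1/(2*(-4 - 5 + 800)) - 12934) + 1381 = ((½)/791 - 12934) + 1381 = ((½)*(1/791) - 12934) + 1381 = (1/1582 - 12934) + 1381 = -20461587/1582 + 1381 = -18276845/1582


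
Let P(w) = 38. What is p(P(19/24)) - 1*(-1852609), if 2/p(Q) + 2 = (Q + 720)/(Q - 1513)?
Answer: 3434735611/1854 ≈ 1.8526e+6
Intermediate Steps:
p(Q) = 2/(-2 + (720 + Q)/(-1513 + Q)) (p(Q) = 2/(-2 + (Q + 720)/(Q - 1513)) = 2/(-2 + (720 + Q)/(-1513 + Q)))
p(P(19/24)) - 1*(-1852609) = 2*(1513 - 1*38)/(-3746 + 38) - 1*(-1852609) = 2*(1513 - 38)/(-3708) + 1852609 = 2*(-1/3708)*1475 + 1852609 = -1475/1854 + 1852609 = 3434735611/1854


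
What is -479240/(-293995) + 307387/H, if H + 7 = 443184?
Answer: 60551677309/26058364423 ≈ 2.3237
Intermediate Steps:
H = 443177 (H = -7 + 443184 = 443177)
-479240/(-293995) + 307387/H = -479240/(-293995) + 307387/443177 = -479240*(-1/293995) + 307387*(1/443177) = 95848/58799 + 307387/443177 = 60551677309/26058364423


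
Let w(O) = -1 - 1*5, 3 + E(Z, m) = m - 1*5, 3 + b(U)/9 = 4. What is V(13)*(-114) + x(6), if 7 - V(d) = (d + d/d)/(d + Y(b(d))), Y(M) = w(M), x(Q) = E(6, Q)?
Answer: -572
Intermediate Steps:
b(U) = 9 (b(U) = -27 + 9*4 = -27 + 36 = 9)
E(Z, m) = -8 + m (E(Z, m) = -3 + (m - 1*5) = -3 + (m - 5) = -3 + (-5 + m) = -8 + m)
w(O) = -6 (w(O) = -1 - 5 = -6)
x(Q) = -8 + Q
Y(M) = -6
V(d) = 7 - (1 + d)/(-6 + d) (V(d) = 7 - (d + d/d)/(d - 6) = 7 - (d + 1)/(-6 + d) = 7 - (1 + d)/(-6 + d))
V(13)*(-114) + x(6) = ((-43 + 6*13)/(-6 + 13))*(-114) + (-8 + 6) = ((-43 + 78)/7)*(-114) - 2 = ((1/7)*35)*(-114) - 2 = 5*(-114) - 2 = -570 - 2 = -572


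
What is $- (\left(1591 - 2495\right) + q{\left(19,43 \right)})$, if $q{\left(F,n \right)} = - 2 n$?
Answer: $990$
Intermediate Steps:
$- (\left(1591 - 2495\right) + q{\left(19,43 \right)}) = - (\left(1591 - 2495\right) - 86) = - (-904 - 86) = \left(-1\right) \left(-990\right) = 990$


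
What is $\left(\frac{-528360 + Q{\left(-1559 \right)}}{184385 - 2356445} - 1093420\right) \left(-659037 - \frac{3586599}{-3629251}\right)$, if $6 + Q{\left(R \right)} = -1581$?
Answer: $\frac{14344641537541764136884}{19906441735} \approx 7.206 \cdot 10^{11}$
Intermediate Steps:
$Q{\left(R \right)} = -1587$ ($Q{\left(R \right)} = -6 - 1581 = -1587$)
$\left(\frac{-528360 + Q{\left(-1559 \right)}}{184385 - 2356445} - 1093420\right) \left(-659037 - \frac{3586599}{-3629251}\right) = \left(\frac{-528360 - 1587}{184385 - 2356445} - 1093420\right) \left(-659037 - \frac{3586599}{-3629251}\right) = \left(- \frac{529947}{-2172060} - 1093420\right) \left(-659037 - - \frac{3586599}{3629251}\right) = \left(\left(-529947\right) \left(- \frac{1}{2172060}\right) - 1093420\right) \left(-659037 + \frac{3586599}{3629251}\right) = \left(\frac{5353}{21940} - 1093420\right) \left(- \frac{2391807104688}{3629251}\right) = \left(- \frac{23989629447}{21940}\right) \left(- \frac{2391807104688}{3629251}\right) = \frac{14344641537541764136884}{19906441735}$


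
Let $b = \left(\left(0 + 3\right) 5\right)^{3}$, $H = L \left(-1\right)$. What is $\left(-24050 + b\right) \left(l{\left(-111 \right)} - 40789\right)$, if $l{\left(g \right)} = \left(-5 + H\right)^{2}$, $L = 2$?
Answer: $842299500$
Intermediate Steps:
$H = -2$ ($H = 2 \left(-1\right) = -2$)
$b = 3375$ ($b = \left(3 \cdot 5\right)^{3} = 15^{3} = 3375$)
$l{\left(g \right)} = 49$ ($l{\left(g \right)} = \left(-5 - 2\right)^{2} = \left(-7\right)^{2} = 49$)
$\left(-24050 + b\right) \left(l{\left(-111 \right)} - 40789\right) = \left(-24050 + 3375\right) \left(49 - 40789\right) = \left(-20675\right) \left(-40740\right) = 842299500$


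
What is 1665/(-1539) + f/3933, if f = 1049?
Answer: -3206/3933 ≈ -0.81515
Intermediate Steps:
1665/(-1539) + f/3933 = 1665/(-1539) + 1049/3933 = 1665*(-1/1539) + 1049*(1/3933) = -185/171 + 1049/3933 = -3206/3933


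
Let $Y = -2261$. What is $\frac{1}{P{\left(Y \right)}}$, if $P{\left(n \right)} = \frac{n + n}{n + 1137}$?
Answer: $\frac{562}{2261} \approx 0.24856$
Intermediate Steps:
$P{\left(n \right)} = \frac{2 n}{1137 + n}$
$\frac{1}{P{\left(Y \right)}} = \frac{1}{2 \left(-2261\right) \frac{1}{1137 - 2261}} = \frac{1}{2 \left(-2261\right) \frac{1}{-1124}} = \frac{1}{2 \left(-2261\right) \left(- \frac{1}{1124}\right)} = \frac{1}{\frac{2261}{562}} = \frac{562}{2261}$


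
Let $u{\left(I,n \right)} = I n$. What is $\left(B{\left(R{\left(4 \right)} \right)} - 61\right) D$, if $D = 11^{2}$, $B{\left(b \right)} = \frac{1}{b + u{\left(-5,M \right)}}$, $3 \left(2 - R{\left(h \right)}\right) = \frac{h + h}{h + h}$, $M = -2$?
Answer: $- \frac{257972}{35} \approx -7370.6$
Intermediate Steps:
$R{\left(h \right)} = \frac{5}{3}$ ($R{\left(h \right)} = 2 - \frac{\left(h + h\right) \frac{1}{h + h}}{3} = 2 - \frac{2 h \frac{1}{2 h}}{3} = 2 - \frac{1}{3} = \frac{5}{3}$)
$B{\left(b \right)} = \frac{1}{10 + b}$ ($B{\left(b \right)} = \frac{1}{b - -10} = \frac{1}{b + 10} = \frac{1}{10 + b}$)
$D = 121$
$\left(B{\left(R{\left(4 \right)} \right)} - 61\right) D = \left(\frac{1}{10 + \frac{5}{3}} - 61\right) 121 = \left(\frac{1}{\frac{35}{3}} - 61\right) 121 = \left(\frac{3}{35} - 61\right) 121 = \left(- \frac{2132}{35}\right) 121 = - \frac{257972}{35}$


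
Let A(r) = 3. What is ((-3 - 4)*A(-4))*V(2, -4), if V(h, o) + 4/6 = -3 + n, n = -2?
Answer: 119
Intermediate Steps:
V(h, o) = -17/3 (V(h, o) = -⅔ + (-3 - 2) = -⅔ - 5 = -17/3)
((-3 - 4)*A(-4))*V(2, -4) = ((-3 - 4)*3)*(-17/3) = -7*3*(-17/3) = -21*(-17/3) = 119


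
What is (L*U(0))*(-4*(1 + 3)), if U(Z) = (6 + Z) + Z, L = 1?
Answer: -96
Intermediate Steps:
U(Z) = 6 + 2*Z
(L*U(0))*(-4*(1 + 3)) = (1*(6 + 2*0))*(-4*(1 + 3)) = (1*(6 + 0))*(-4*4) = (1*6)*(-16) = 6*(-16) = -96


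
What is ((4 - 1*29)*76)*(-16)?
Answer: 30400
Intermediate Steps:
((4 - 1*29)*76)*(-16) = ((4 - 29)*76)*(-16) = -25*76*(-16) = -1900*(-16) = 30400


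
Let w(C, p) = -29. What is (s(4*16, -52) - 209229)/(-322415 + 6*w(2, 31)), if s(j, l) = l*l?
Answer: 206525/322589 ≈ 0.64021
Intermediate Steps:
s(j, l) = l²
(s(4*16, -52) - 209229)/(-322415 + 6*w(2, 31)) = ((-52)² - 209229)/(-322415 + 6*(-29)) = (2704 - 209229)/(-322415 - 174) = -206525/(-322589) = -206525*(-1/322589) = 206525/322589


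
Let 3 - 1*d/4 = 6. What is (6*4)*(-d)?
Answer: 288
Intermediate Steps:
d = -12 (d = 12 - 4*6 = 12 - 24 = -12)
(6*4)*(-d) = (6*4)*(-1*(-12)) = 24*12 = 288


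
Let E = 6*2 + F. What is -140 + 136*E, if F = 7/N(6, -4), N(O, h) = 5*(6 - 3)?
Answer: 23332/15 ≈ 1555.5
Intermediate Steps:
N(O, h) = 15 (N(O, h) = 5*3 = 15)
F = 7/15 ≈ 0.46667
E = 187/15 (E = 6*2 + 7/15 = 12 + 7/15 = 187/15 ≈ 12.467)
-140 + 136*E = -140 + 136*(187/15) = -140 + 25432/15 = 23332/15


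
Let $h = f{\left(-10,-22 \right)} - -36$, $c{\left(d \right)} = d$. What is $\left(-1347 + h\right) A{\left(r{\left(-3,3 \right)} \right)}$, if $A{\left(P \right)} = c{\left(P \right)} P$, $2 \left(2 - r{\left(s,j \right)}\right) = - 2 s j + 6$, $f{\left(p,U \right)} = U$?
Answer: $-133300$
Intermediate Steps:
$r{\left(s,j \right)} = -1 + j s$ ($r{\left(s,j \right)} = 2 - \frac{- 2 s j + 6}{2} = 2 - \frac{- 2 j s + 6}{2} = 2 - \frac{6 - 2 j s}{2} = 2 + \left(-3 + j s\right) = -1 + j s$)
$A{\left(P \right)} = P^{2}$ ($A{\left(P \right)} = P P = P^{2}$)
$h = 14$ ($h = -22 - -36 = -22 + 36 = 14$)
$\left(-1347 + h\right) A{\left(r{\left(-3,3 \right)} \right)} = \left(-1347 + 14\right) \left(-1 + 3 \left(-3\right)\right)^{2} = - 1333 \left(-1 - 9\right)^{2} = - 1333 \left(-10\right)^{2} = \left(-1333\right) 100 = -133300$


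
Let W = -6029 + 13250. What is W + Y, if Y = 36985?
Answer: 44206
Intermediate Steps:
W = 7221
W + Y = 7221 + 36985 = 44206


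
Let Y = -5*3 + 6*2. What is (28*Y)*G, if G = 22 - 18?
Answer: -336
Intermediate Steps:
G = 4
Y = -3 (Y = -15 + 12 = -3)
(28*Y)*G = (28*(-3))*4 = -84*4 = -336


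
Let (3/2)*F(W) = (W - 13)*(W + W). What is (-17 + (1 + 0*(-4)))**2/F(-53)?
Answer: 32/583 ≈ 0.054888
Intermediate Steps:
F(W) = 4*W*(-13 + W)/3 (F(W) = 2*((W - 13)*(W + W))/3 = 2*((-13 + W)*(2*W))/3 = 2*(2*W*(-13 + W))/3 = 4*W*(-13 + W)/3)
(-17 + (1 + 0*(-4)))**2/F(-53) = (-17 + (1 + 0*(-4)))**2/(((4/3)*(-53)*(-13 - 53))) = (-17 + (1 + 0))**2/(((4/3)*(-53)*(-66))) = (-17 + 1)**2/4664 = (-16)**2*(1/4664) = 256*(1/4664) = 32/583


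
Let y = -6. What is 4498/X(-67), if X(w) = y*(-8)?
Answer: 2249/24 ≈ 93.708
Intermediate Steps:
X(w) = 48 (X(w) = -6*(-8) = 48)
4498/X(-67) = 4498/48 = 4498*(1/48) = 2249/24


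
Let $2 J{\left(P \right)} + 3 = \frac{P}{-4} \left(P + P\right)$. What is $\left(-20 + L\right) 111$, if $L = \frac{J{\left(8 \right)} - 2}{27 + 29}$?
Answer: $- \frac{252969}{112} \approx -2258.7$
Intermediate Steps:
$J{\left(P \right)} = - \frac{3}{2} - \frac{P^{2}}{4}$ ($J{\left(P \right)} = - \frac{3}{2} + \frac{\frac{P}{-4} \left(P + P\right)}{2} = - \frac{3}{2} + \frac{P \left(- \frac{1}{4}\right) 2 P}{2} = - \frac{3}{2} + \frac{- \frac{P}{4} \cdot 2 P}{2} = - \frac{3}{2} + \frac{\left(- \frac{1}{2}\right) P^{2}}{2} = - \frac{3}{2} - \frac{P^{2}}{4}$)
$L = - \frac{39}{112}$ ($L = \frac{\left(- \frac{3}{2} - \frac{8^{2}}{4}\right) - 2}{27 + 29} = \frac{\left(- \frac{3}{2} - 16\right) - 2}{56} = \left(\left(- \frac{3}{2} - 16\right) - 2\right) \frac{1}{56} = \left(- \frac{35}{2} - 2\right) \frac{1}{56} = \left(- \frac{39}{2}\right) \frac{1}{56} = - \frac{39}{112} \approx -0.34821$)
$\left(-20 + L\right) 111 = \left(-20 - \frac{39}{112}\right) 111 = \left(- \frac{2279}{112}\right) 111 = - \frac{252969}{112}$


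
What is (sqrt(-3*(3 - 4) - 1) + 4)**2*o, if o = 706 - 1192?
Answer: -8748 - 3888*sqrt(2) ≈ -14246.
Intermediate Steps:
o = -486
(sqrt(-3*(3 - 4) - 1) + 4)**2*o = (sqrt(-3*(3 - 4) - 1) + 4)**2*(-486) = (sqrt(-3*(-1) - 1) + 4)**2*(-486) = (sqrt(3 - 1) + 4)**2*(-486) = (sqrt(2) + 4)**2*(-486) = (4 + sqrt(2))**2*(-486) = -486*(4 + sqrt(2))**2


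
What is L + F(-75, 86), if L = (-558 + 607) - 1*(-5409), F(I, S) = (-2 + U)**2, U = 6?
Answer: 5474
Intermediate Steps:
F(I, S) = 16 (F(I, S) = (-2 + 6)**2 = 4**2 = 16)
L = 5458 (L = 49 + 5409 = 5458)
L + F(-75, 86) = 5458 + 16 = 5474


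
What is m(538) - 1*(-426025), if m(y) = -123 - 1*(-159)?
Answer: 426061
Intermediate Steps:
m(y) = 36 (m(y) = -123 + 159 = 36)
m(538) - 1*(-426025) = 36 - 1*(-426025) = 36 + 426025 = 426061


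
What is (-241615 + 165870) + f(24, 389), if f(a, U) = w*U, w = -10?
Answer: -79635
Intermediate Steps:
f(a, U) = -10*U
(-241615 + 165870) + f(24, 389) = (-241615 + 165870) - 10*389 = -75745 - 3890 = -79635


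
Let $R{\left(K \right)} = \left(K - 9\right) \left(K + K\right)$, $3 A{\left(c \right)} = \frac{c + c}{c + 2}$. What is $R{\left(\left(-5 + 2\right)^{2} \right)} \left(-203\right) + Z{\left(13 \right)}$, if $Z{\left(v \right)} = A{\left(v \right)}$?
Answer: $\frac{26}{45} \approx 0.57778$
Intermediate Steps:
$A{\left(c \right)} = \frac{2 c}{3 \left(2 + c\right)}$ ($A{\left(c \right)} = \frac{\left(c + c\right) \frac{1}{c + 2}}{3} = \frac{2 c \frac{1}{2 + c}}{3} = \frac{2 c}{3 \left(2 + c\right)}$)
$Z{\left(v \right)} = \frac{2 v}{3 \left(2 + v\right)}$
$R{\left(K \right)} = 2 K \left(-9 + K\right)$ ($R{\left(K \right)} = \left(-9 + K\right) 2 K = 2 K \left(-9 + K\right)$)
$R{\left(\left(-5 + 2\right)^{2} \right)} \left(-203\right) + Z{\left(13 \right)} = 2 \left(-5 + 2\right)^{2} \left(-9 + \left(-5 + 2\right)^{2}\right) \left(-203\right) + \frac{2}{3} \cdot 13 \frac{1}{2 + 13} = 2 \left(-3\right)^{2} \left(-9 + \left(-3\right)^{2}\right) \left(-203\right) + \frac{2}{3} \cdot 13 \cdot \frac{1}{15} = 2 \cdot 9 \left(-9 + 9\right) \left(-203\right) + \frac{2}{3} \cdot 13 \cdot \frac{1}{15} = 2 \cdot 9 \cdot 0 \left(-203\right) + \frac{26}{45} = 0 \left(-203\right) + \frac{26}{45} = 0 + \frac{26}{45} = \frac{26}{45}$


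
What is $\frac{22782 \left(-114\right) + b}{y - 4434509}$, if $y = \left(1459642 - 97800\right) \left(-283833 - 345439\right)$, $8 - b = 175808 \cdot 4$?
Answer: $\frac{122236}{31739758279} \approx 3.8512 \cdot 10^{-6}$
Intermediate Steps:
$b = -703224$ ($b = 8 - 175808 \cdot 4 = 8 - 703232 = -703224$)
$y = -856969039024$ ($y = 1361842 \left(-629272\right) = -856969039024$)
$\frac{22782 \left(-114\right) + b}{y - 4434509} = \frac{22782 \left(-114\right) - 703224}{-856969039024 - 4434509} = \frac{-2597148 - 703224}{-856973473533} = \left(-3300372\right) \left(- \frac{1}{856973473533}\right) = \frac{122236}{31739758279}$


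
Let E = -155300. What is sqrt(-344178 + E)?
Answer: I*sqrt(499478) ≈ 706.74*I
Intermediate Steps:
sqrt(-344178 + E) = sqrt(-344178 - 155300) = sqrt(-499478) = I*sqrt(499478)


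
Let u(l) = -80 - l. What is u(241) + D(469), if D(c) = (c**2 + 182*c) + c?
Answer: 305467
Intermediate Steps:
D(c) = c**2 + 183*c
u(241) + D(469) = (-80 - 1*241) + 469*(183 + 469) = (-80 - 241) + 469*652 = -321 + 305788 = 305467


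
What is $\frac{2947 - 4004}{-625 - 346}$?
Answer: $\frac{1057}{971} \approx 1.0886$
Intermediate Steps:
$\frac{2947 - 4004}{-625 - 346} = - \frac{1057}{-971} = \left(-1057\right) \left(- \frac{1}{971}\right) = \frac{1057}{971}$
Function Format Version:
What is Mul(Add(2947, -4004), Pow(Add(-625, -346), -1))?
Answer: Rational(1057, 971) ≈ 1.0886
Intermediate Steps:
Mul(Add(2947, -4004), Pow(Add(-625, -346), -1)) = Mul(-1057, Pow(-971, -1)) = Mul(-1057, Rational(-1, 971)) = Rational(1057, 971)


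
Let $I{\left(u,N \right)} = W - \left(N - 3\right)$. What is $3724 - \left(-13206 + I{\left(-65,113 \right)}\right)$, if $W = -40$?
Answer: $17080$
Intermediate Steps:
$I{\left(u,N \right)} = -37 - N$ ($I{\left(u,N \right)} = -40 - \left(N - 3\right) = -40 - \left(-3 + N\right) = -37 - N$)
$3724 - \left(-13206 + I{\left(-65,113 \right)}\right) = 3724 - \left(-13206 - 150\right) = 3724 - -13356 = 3724 + 13356 = 17080$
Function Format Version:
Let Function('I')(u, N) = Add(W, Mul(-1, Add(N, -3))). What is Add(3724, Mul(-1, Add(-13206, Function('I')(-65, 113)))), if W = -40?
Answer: 17080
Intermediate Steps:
Function('I')(u, N) = Add(-37, Mul(-1, N)) (Function('I')(u, N) = Add(-40, Mul(-1, Add(N, -3))) = Add(-40, Mul(-1, Add(-3, N))) = Add(-40, Add(3, Mul(-1, N))) = Add(-37, Mul(-1, N)))
Add(3724, Mul(-1, Add(-13206, Function('I')(-65, 113)))) = Add(3724, Mul(-1, Add(-13206, Add(-37, Mul(-1, 113))))) = Add(3724, Mul(-1, Add(-13206, Add(-37, -113)))) = Add(3724, Mul(-1, Add(-13206, -150))) = Add(3724, Mul(-1, -13356)) = Add(3724, 13356) = 17080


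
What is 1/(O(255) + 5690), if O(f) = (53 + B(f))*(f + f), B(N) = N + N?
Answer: 1/292820 ≈ 3.4151e-6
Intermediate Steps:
B(N) = 2*N
O(f) = 2*f*(53 + 2*f) (O(f) = (53 + 2*f)*(f + f) = (53 + 2*f)*(2*f) = 2*f*(53 + 2*f))
1/(O(255) + 5690) = 1/(2*255*(53 + 2*255) + 5690) = 1/(2*255*(53 + 510) + 5690) = 1/(2*255*563 + 5690) = 1/(287130 + 5690) = 1/292820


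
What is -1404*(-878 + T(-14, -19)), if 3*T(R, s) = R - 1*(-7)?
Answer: 1235988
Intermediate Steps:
T(R, s) = 7/3 + R/3 (T(R, s) = (R - 1*(-7))/3 = (R + 7)/3 = (7 + R)/3 = 7/3 + R/3)
-1404*(-878 + T(-14, -19)) = -1404*(-878 + (7/3 + (1/3)*(-14))) = -1404*(-878 + (7/3 - 14/3)) = -1404*(-878 - 7/3) = -1404*(-2641/3) = 1235988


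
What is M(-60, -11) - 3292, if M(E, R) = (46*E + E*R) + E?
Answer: -5452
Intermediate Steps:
M(E, R) = 47*E + E*R
M(-60, -11) - 3292 = -60*(47 - 11) - 3292 = -60*36 - 3292 = -2160 - 3292 = -5452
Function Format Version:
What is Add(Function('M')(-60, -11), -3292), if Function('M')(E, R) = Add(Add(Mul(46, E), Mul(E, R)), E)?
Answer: -5452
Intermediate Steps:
Function('M')(E, R) = Add(Mul(47, E), Mul(E, R))
Add(Function('M')(-60, -11), -3292) = Add(Mul(-60, Add(47, -11)), -3292) = Add(Mul(-60, 36), -3292) = Add(-2160, -3292) = -5452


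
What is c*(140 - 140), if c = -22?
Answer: 0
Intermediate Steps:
c*(140 - 140) = -22*(140 - 140) = -22*0 = 0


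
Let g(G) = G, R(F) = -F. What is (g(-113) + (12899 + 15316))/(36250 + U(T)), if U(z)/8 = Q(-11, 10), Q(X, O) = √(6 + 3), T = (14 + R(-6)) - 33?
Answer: 14051/18137 ≈ 0.77471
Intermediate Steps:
T = -13 (T = (14 - 1*(-6)) - 33 = (14 + 6) - 33 = 20 - 33 = -13)
Q(X, O) = 3 (Q(X, O) = √9 = 3)
U(z) = 24 (U(z) = 8*3 = 24)
(g(-113) + (12899 + 15316))/(36250 + U(T)) = (-113 + (12899 + 15316))/(36250 + 24) = (-113 + 28215)/36274 = 28102*(1/36274) = 14051/18137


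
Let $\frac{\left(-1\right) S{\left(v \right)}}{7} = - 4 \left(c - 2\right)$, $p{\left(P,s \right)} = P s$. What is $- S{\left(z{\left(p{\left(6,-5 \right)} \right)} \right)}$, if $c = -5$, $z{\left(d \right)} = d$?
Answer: $196$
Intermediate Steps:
$S{\left(v \right)} = -196$ ($S{\left(v \right)} = - 7 \left(- 4 \left(-5 - 2\right)\right) = - 7 \left(\left(-4\right) \left(-7\right)\right) = \left(-7\right) 28 = -196$)
$- S{\left(z{\left(p{\left(6,-5 \right)} \right)} \right)} = \left(-1\right) \left(-196\right) = 196$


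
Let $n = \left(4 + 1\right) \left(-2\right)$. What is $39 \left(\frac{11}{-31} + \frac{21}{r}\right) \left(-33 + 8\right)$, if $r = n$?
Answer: $\frac{148395}{62} \approx 2393.5$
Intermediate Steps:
$n = -10$ ($n = 5 \left(-2\right) = -10$)
$r = -10$
$39 \left(\frac{11}{-31} + \frac{21}{r}\right) \left(-33 + 8\right) = 39 \left(\frac{11}{-31} + \frac{21}{-10}\right) \left(-33 + 8\right) = 39 \left(11 \left(- \frac{1}{31}\right) + 21 \left(- \frac{1}{10}\right)\right) \left(-25\right) = 39 \left(- \frac{11}{31} - \frac{21}{10}\right) \left(-25\right) = 39 \left(- \frac{761}{310}\right) \left(-25\right) = \left(- \frac{29679}{310}\right) \left(-25\right) = \frac{148395}{62}$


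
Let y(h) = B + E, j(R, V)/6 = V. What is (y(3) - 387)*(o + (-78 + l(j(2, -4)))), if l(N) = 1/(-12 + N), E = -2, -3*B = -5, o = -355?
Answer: 9057209/54 ≈ 1.6773e+5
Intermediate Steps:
B = 5/3 (B = -⅓*(-5) = 5/3 ≈ 1.6667)
j(R, V) = 6*V
y(h) = -⅓ (y(h) = 5/3 - 2 = -⅓)
(y(3) - 387)*(o + (-78 + l(j(2, -4)))) = (-⅓ - 387)*(-355 + (-78 + 1/(-12 + 6*(-4)))) = -1162*(-355 + (-78 + 1/(-12 - 24)))/3 = -1162*(-355 + (-78 + 1/(-36)))/3 = -1162*(-355 + (-78 - 1/36))/3 = -1162*(-355 - 2809/36)/3 = -1162/3*(-15589/36) = 9057209/54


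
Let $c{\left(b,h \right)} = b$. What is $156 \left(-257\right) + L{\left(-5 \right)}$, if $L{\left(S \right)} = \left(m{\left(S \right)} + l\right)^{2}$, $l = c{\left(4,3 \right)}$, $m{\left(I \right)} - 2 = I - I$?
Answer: $-40056$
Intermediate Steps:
$m{\left(I \right)} = 2$ ($m{\left(I \right)} = 2 + \left(I - I\right) = 2 + 0 = 2$)
$l = 4$
$L{\left(S \right)} = 36$ ($L{\left(S \right)} = \left(2 + 4\right)^{2} = 6^{2} = 36$)
$156 \left(-257\right) + L{\left(-5 \right)} = 156 \left(-257\right) + 36 = -40092 + 36 = -40056$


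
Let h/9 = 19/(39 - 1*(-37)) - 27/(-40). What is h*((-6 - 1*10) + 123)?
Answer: 35631/40 ≈ 890.78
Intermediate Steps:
h = 333/40 (h = 9*(19/(39 - 1*(-37)) - 27/(-40)) = 9*(19/(39 + 37) - 27*(-1/40)) = 9*(19/76 + 27/40) = 9*(19*(1/76) + 27/40) = 9*(1/4 + 27/40) = 9*(37/40) = 333/40 ≈ 8.3250)
h*((-6 - 1*10) + 123) = 333*((-6 - 1*10) + 123)/40 = 333*((-6 - 10) + 123)/40 = 333*(-16 + 123)/40 = (333/40)*107 = 35631/40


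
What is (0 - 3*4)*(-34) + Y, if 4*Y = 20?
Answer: 413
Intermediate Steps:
Y = 5 (Y = (¼)*20 = 5)
(0 - 3*4)*(-34) + Y = (0 - 3*4)*(-34) + 5 = (0 - 12)*(-34) + 5 = -12*(-34) + 5 = 408 + 5 = 413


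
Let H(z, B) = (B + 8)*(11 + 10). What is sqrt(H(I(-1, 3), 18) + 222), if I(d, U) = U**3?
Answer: 16*sqrt(3) ≈ 27.713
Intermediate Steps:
H(z, B) = 168 + 21*B (H(z, B) = (8 + B)*21 = 168 + 21*B)
sqrt(H(I(-1, 3), 18) + 222) = sqrt((168 + 21*18) + 222) = sqrt((168 + 378) + 222) = sqrt(546 + 222) = sqrt(768) = 16*sqrt(3)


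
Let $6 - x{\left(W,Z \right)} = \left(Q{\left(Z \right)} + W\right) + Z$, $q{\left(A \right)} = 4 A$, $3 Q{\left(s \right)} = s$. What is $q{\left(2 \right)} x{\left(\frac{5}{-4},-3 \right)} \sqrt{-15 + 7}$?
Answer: $180 i \sqrt{2} \approx 254.56 i$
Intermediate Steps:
$Q{\left(s \right)} = \frac{s}{3}$
$x{\left(W,Z \right)} = 6 - W - \frac{4 Z}{3}$ ($x{\left(W,Z \right)} = 6 - \left(\left(\frac{Z}{3} + W\right) + Z\right) = 6 - \left(\left(W + \frac{Z}{3}\right) + Z\right) = 6 - \left(W + \frac{4 Z}{3}\right) = 6 - W - \frac{4 Z}{3}$)
$q{\left(2 \right)} x{\left(\frac{5}{-4},-3 \right)} \sqrt{-15 + 7} = 4 \cdot 2 \left(6 - \frac{5}{-4} - -4\right) \sqrt{-15 + 7} = 8 \left(6 - 5 \left(- \frac{1}{4}\right) + 4\right) \sqrt{-8} = 8 \left(6 - - \frac{5}{4} + 4\right) 2 i \sqrt{2} = 8 \left(6 + \frac{5}{4} + 4\right) 2 i \sqrt{2} = 8 \cdot \frac{45}{4} \cdot 2 i \sqrt{2} = 90 \cdot 2 i \sqrt{2} = 180 i \sqrt{2}$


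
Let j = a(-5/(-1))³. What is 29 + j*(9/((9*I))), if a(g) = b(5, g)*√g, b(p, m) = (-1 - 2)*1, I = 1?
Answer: 29 - 135*√5 ≈ -272.87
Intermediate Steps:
b(p, m) = -3 (b(p, m) = -3*1 = -3)
a(g) = -3*√g
j = -135*√5 (j = (-3*√5*√(-1/(-1)))³ = (-3*√5)³ = -135*√5 ≈ -301.87)
29 + j*(9/((9*I))) = 29 + (-135*√5)*(9/((9*1))) = 29 + (-135*√5)*(9/9) = 29 + (-135*√5)*(9*(⅑)) = 29 - 135*√5*1 = 29 - 135*√5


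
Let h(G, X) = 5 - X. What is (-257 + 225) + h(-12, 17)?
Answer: -44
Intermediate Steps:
(-257 + 225) + h(-12, 17) = (-257 + 225) + (5 - 1*17) = -32 + (5 - 17) = -32 - 12 = -44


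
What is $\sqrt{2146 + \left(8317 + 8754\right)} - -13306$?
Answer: $13306 + \sqrt{19217} \approx 13445.0$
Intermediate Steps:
$\sqrt{2146 + \left(8317 + 8754\right)} - -13306 = \sqrt{2146 + 17071} + 13306 = \sqrt{19217} + 13306 = 13306 + \sqrt{19217}$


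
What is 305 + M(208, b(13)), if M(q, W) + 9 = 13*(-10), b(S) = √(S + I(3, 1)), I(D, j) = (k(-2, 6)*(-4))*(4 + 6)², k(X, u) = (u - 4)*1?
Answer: 166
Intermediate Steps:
k(X, u) = -4 + u (k(X, u) = (-4 + u)*1 = -4 + u)
I(D, j) = -800 (I(D, j) = ((-4 + 6)*(-4))*(4 + 6)² = (2*(-4))*10² = -8*100 = -800)
b(S) = √(-800 + S) (b(S) = √(S - 800) = √(-800 + S))
M(q, W) = -139 (M(q, W) = -9 + 13*(-10) = -9 - 130 = -139)
305 + M(208, b(13)) = 305 - 139 = 166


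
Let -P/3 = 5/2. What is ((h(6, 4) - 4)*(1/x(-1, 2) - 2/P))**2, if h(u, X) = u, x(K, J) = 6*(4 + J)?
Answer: 2809/8100 ≈ 0.34679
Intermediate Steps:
x(K, J) = 24 + 6*J
P = -15/2 ≈ -7.5000
((h(6, 4) - 4)*(1/x(-1, 2) - 2/P))**2 = ((6 - 4)*(1/(24 + 6*2) - 2/(-15/2)))**2 = (2*(1/(24 + 12) - 2*(-2/15)))**2 = (2*(1/36 + 4/15))**2 = (2*(53/180))**2 = (53/90)**2 = 2809/8100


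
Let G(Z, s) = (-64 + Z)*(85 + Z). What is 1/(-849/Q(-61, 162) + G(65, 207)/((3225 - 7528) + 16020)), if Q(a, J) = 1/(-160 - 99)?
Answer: 11717/2576462997 ≈ 4.5477e-6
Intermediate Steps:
Q(a, J) = -1/259 (Q(a, J) = 1/(-259) = -1/259)
1/(-849/Q(-61, 162) + G(65, 207)/((3225 - 7528) + 16020)) = 1/(-849/(-1/259) + (-5440 + 65² + 21*65)/((3225 - 7528) + 16020)) = 1/(-849*(-259) + (-5440 + 4225 + 1365)/(-4303 + 16020)) = 1/(219891 + 150/11717) = 1/(2576462997/11717) = 11717/2576462997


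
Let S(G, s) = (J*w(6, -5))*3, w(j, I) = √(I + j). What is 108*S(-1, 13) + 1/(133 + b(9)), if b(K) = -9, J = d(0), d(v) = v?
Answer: 1/124 ≈ 0.0080645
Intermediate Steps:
J = 0
S(G, s) = 0 (S(G, s) = (0*√(-5 + 6))*3 = (0*√1)*3 = (0*1)*3 = 0*3 = 0)
108*S(-1, 13) + 1/(133 + b(9)) = 108*0 + 1/(133 - 9) = 0 + 1/124 = 1/124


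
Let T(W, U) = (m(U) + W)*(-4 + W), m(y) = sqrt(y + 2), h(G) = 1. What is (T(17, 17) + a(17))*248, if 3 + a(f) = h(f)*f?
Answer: 58280 + 3224*sqrt(19) ≈ 72333.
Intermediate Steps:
m(y) = sqrt(2 + y)
T(W, U) = (-4 + W)*(W + sqrt(2 + U)) (T(W, U) = (sqrt(2 + U) + W)*(-4 + W) = (W + sqrt(2 + U))*(-4 + W) = (-4 + W)*(W + sqrt(2 + U)))
a(f) = -3 + f (a(f) = -3 + 1*f = -3 + f)
(T(17, 17) + a(17))*248 = ((17**2 - 4*17 - 4*sqrt(2 + 17) + 17*sqrt(2 + 17)) + (-3 + 17))*248 = ((289 - 68 - 4*sqrt(19) + 17*sqrt(19)) + 14)*248 = ((221 + 13*sqrt(19)) + 14)*248 = (235 + 13*sqrt(19))*248 = 58280 + 3224*sqrt(19)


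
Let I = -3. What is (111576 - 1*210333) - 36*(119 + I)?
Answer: -102933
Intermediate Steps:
(111576 - 1*210333) - 36*(119 + I) = (111576 - 1*210333) - 36*(119 - 3) = (111576 - 210333) - 36*116 = -98757 - 4176 = -102933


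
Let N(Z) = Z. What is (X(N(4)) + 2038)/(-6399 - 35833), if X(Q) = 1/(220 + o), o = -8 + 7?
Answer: -446323/9248808 ≈ -0.048257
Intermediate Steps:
o = -1
X(Q) = 1/219 (X(Q) = 1/(220 - 1) = 1/219)
(X(N(4)) + 2038)/(-6399 - 35833) = (1/219 + 2038)/(-6399 - 35833) = (446323/219)/(-42232) = (446323/219)*(-1/42232) = -446323/9248808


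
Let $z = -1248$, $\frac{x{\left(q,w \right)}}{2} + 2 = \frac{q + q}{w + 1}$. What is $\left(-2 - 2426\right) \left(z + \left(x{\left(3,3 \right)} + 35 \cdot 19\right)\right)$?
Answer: $1417952$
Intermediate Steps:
$x{\left(q,w \right)} = -4 + \frac{4 q}{1 + w}$ ($x{\left(q,w \right)} = -4 + 2 \frac{q + q}{w + 1} = -4 + 2 \frac{2 q}{1 + w} = -4 + \frac{4 q}{1 + w}$)
$\left(-2 - 2426\right) \left(z + \left(x{\left(3,3 \right)} + 35 \cdot 19\right)\right) = \left(-2 - 2426\right) \left(-1248 + \left(\frac{4 \left(-1 + 3 - 3\right)}{1 + 3} + 35 \cdot 19\right)\right) = - 2428 \left(-1248 + \left(\frac{4 \left(-1 + 3 - 3\right)}{4} + 665\right)\right) = - 2428 \left(-1248 + \left(4 \cdot \frac{1}{4} \left(-1\right) + 665\right)\right) = - 2428 \left(-1248 + \left(-1 + 665\right)\right) = - 2428 \left(-1248 + 664\right) = \left(-2428\right) \left(-584\right) = 1417952$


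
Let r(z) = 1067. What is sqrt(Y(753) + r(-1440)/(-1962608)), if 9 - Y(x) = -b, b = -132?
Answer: I*sqrt(29611075249213)/490652 ≈ 11.091*I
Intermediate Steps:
Y(x) = -123 (Y(x) = 9 - (-1)*(-132) = 9 - 1*132 = 9 - 132 = -123)
sqrt(Y(753) + r(-1440)/(-1962608)) = sqrt(-123 + 1067/(-1962608)) = sqrt(-123 + 1067*(-1/1962608)) = sqrt(-123 - 1067/1962608) = sqrt(-241401851/1962608) = I*sqrt(29611075249213)/490652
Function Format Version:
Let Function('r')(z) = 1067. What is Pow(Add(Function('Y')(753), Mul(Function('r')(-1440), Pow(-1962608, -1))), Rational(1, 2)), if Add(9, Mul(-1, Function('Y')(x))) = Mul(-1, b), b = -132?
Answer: Mul(Rational(1, 490652), I, Pow(29611075249213, Rational(1, 2))) ≈ Mul(11.091, I)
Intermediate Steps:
Function('Y')(x) = -123 (Function('Y')(x) = Add(9, Mul(-1, Mul(-1, -132))) = Add(9, Mul(-1, 132)) = Add(9, -132) = -123)
Pow(Add(Function('Y')(753), Mul(Function('r')(-1440), Pow(-1962608, -1))), Rational(1, 2)) = Pow(Add(-123, Mul(1067, Pow(-1962608, -1))), Rational(1, 2)) = Pow(Add(-123, Mul(1067, Rational(-1, 1962608))), Rational(1, 2)) = Pow(Add(-123, Rational(-1067, 1962608)), Rational(1, 2)) = Pow(Rational(-241401851, 1962608), Rational(1, 2)) = Mul(Rational(1, 490652), I, Pow(29611075249213, Rational(1, 2)))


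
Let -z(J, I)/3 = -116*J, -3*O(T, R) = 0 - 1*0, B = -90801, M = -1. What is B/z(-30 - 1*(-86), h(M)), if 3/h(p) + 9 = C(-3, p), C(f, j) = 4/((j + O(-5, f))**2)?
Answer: -30267/6496 ≈ -4.6593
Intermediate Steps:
O(T, R) = 0 (O(T, R) = -(0 - 1*0)/3 = -(0 + 0)/3 = -1/3*0 = 0)
C(f, j) = 4/j**2 (C(f, j) = 4/((j + 0)**2) = 4/(j**2) = 4/j**2)
h(p) = 3/(-9 + 4/p**2)
z(J, I) = 348*J (z(J, I) = -(-348)*J = 348*J)
B/z(-30 - 1*(-86), h(M)) = -90801*1/(348*(-30 - 1*(-86))) = -90801*1/(348*(-30 + 86)) = -90801/(348*56) = -90801/19488 = -90801*1/19488 = -30267/6496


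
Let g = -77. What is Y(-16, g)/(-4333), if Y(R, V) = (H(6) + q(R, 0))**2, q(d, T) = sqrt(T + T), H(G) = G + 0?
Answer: -36/4333 ≈ -0.0083083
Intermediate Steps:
H(G) = G
q(d, T) = sqrt(2)*sqrt(T) (q(d, T) = sqrt(2*T) = sqrt(2)*sqrt(T))
Y(R, V) = 36 (Y(R, V) = (6 + sqrt(2)*sqrt(0))**2 = (6 + sqrt(2)*0)**2 = (6 + 0)**2 = 6**2 = 36)
Y(-16, g)/(-4333) = 36/(-4333) = 36*(-1/4333) = -36/4333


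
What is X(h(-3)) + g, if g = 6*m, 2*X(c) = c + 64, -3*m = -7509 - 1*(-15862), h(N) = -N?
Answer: -33345/2 ≈ -16673.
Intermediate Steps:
m = -8353/3 (m = -(-7509 - 1*(-15862))/3 = -(-7509 + 15862)/3 = -⅓*8353 = -8353/3 ≈ -2784.3)
X(c) = 32 + c/2 (X(c) = (c + 64)/2 = (64 + c)/2 = 32 + c/2)
g = -16706 (g = 6*(-8353/3) = -16706)
X(h(-3)) + g = (32 + (-1*(-3))/2) - 16706 = (32 + (½)*3) - 16706 = (32 + 3/2) - 16706 = 67/2 - 16706 = -33345/2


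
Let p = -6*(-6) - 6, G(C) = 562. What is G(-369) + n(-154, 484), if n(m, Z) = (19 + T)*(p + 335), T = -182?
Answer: -58933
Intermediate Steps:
p = 30 (p = 36 - 6 = 30)
n(m, Z) = -59495 (n(m, Z) = (19 - 182)*(30 + 335) = -163*365 = -59495)
G(-369) + n(-154, 484) = 562 - 59495 = -58933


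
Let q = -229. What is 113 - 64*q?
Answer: 14769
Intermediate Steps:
113 - 64*q = 113 - 64*(-229) = 113 + 14656 = 14769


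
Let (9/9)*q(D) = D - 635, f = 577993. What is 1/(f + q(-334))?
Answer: 1/577024 ≈ 1.7330e-6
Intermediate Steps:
q(D) = -635 + D (q(D) = D - 635 = -635 + D)
1/(f + q(-334)) = 1/(577993 + (-635 - 334)) = 1/(577993 - 969) = 1/577024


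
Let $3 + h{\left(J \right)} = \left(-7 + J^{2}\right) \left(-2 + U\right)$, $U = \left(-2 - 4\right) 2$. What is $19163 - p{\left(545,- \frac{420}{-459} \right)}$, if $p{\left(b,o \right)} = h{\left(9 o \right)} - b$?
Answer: $\frac{5942557}{289} \approx 20562.0$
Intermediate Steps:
$U = -12$ ($U = \left(-6\right) 2 = -12$)
$h{\left(J \right)} = 95 - 14 J^{2}$ ($h{\left(J \right)} = -3 + \left(-7 + J^{2}\right) \left(-2 - 12\right) = -3 + \left(-7 + J^{2}\right) \left(-14\right) = -3 - \left(-98 + 14 J^{2}\right) = 95 - 14 J^{2}$)
$p{\left(b,o \right)} = 95 - b - 1134 o^{2}$ ($p{\left(b,o \right)} = \left(95 - 14 \left(9 o\right)^{2}\right) - b = \left(95 - 14 \cdot 81 o^{2}\right) - b = \left(95 - 1134 o^{2}\right) - b = 95 - b - 1134 o^{2}$)
$19163 - p{\left(545,- \frac{420}{-459} \right)} = 19163 - \left(95 - 545 - 1134 \left(- \frac{420}{-459}\right)^{2}\right) = 19163 - \left(95 - 545 - 1134 \left(\left(-420\right) \left(- \frac{1}{459}\right)\right)^{2}\right) = 19163 - \left(95 - 545 - 1134 \left(\frac{140}{153}\right)^{2}\right) = 19163 - \left(95 - 545 - \frac{274400}{289}\right) = 19163 - - \frac{404450}{289} = 19163 + \frac{404450}{289} = \frac{5942557}{289}$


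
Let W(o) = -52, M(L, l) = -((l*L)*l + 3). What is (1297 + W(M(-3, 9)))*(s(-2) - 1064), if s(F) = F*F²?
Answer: -1334640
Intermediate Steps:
M(L, l) = -3 - L*l² (M(L, l) = -((L*l)*l + 3) = -(L*l² + 3) = -(3 + L*l²) = -3 - L*l²)
s(F) = F³
(1297 + W(M(-3, 9)))*(s(-2) - 1064) = (1297 - 52)*((-2)³ - 1064) = 1245*(-8 - 1064) = 1245*(-1072) = -1334640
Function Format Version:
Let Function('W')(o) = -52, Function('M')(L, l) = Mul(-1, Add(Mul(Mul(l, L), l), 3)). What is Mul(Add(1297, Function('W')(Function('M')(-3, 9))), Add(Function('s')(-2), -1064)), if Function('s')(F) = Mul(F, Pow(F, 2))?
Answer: -1334640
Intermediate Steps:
Function('M')(L, l) = Add(-3, Mul(-1, L, Pow(l, 2))) (Function('M')(L, l) = Mul(-1, Add(Mul(Mul(L, l), l), 3)) = Mul(-1, Add(Mul(L, Pow(l, 2)), 3)) = Mul(-1, Add(3, Mul(L, Pow(l, 2)))) = Add(-3, Mul(-1, L, Pow(l, 2))))
Function('s')(F) = Pow(F, 3)
Mul(Add(1297, Function('W')(Function('M')(-3, 9))), Add(Function('s')(-2), -1064)) = Mul(Add(1297, -52), Add(Pow(-2, 3), -1064)) = Mul(1245, Add(-8, -1064)) = Mul(1245, -1072) = -1334640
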